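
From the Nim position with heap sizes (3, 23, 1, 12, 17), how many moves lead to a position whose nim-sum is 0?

1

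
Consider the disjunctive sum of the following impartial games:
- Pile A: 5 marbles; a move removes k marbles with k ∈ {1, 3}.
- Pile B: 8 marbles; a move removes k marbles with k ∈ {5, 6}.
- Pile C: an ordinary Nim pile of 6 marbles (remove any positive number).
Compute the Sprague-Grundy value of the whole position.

6

Build the Grundy sequence for pile A with g(k) = mex{g(k−s) : s ∈ {1, 3}, s ≤ k}:
g(0) = mex{} = 0
g(1) = mex{0} = 1
g(2) = mex{1} = 0
g(3) = mex{0} = 1
g(4) = mex{1} = 0
g(5) = mex{0} = 1
So g(5) = 1.
Build the Grundy sequence for pile B with g(k) = mex{g(k−s) : s ∈ {5, 6}, s ≤ k}:
k:     0  1  2  3  4  5  6  7  8
g(k):  0  0  0  0  0  1  1  1  1
So g(8) = 1.
Pile C is a plain Nim pile of size 6, so its Grundy value is 6.
By the Sprague-Grundy theorem, the Grundy value of a sum of independent games is the XOR of the component values.
Combined value = 1 ⊕ 1 ⊕ 6 = 6.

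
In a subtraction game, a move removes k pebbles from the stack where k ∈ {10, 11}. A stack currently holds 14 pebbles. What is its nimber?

Build the Grundy sequence with g(k) = mex{g(k−s) : s ∈ {10, 11}, s ≤ k}:
k:     0  1  2  3  4  5  6  7  8  9 10 11 12 13 14
g(k):  0  0  0  0  0  0  0  0  0  0  1  1  1  1  1
So g(14) = 1.

1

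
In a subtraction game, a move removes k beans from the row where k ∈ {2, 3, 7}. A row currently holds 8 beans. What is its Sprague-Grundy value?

Grundy values for subtraction set {2, 3, 7}:
k:     0  1  2  3  4  5  6  7  8
g(k):  0  0  1  1  2  0  0  1  1
So g(8) = 1.

1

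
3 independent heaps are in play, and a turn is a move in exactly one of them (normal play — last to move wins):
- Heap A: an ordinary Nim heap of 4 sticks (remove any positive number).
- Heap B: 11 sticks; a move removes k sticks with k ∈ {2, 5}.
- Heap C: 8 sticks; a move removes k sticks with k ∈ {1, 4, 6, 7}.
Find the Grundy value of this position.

7

Heap A is a plain Nim heap of size 4, so its Grundy value is 4.
For heap B, compute g(0), g(1), … with moves {2, 5}:
k:     0  1  2  3  4  5  6  7  8  9 10 11
g(k):  0  0  1  1  0  2  1  0  0  1  1  0
So g(11) = 0.
Grundy values for heap C (subtraction set {1, 4, 6, 7}):
k:     0  1  2  3  4  5  6  7  8
g(k):  0  1  0  1  2  0  1  2  3
So g(8) = 3.
By the Sprague-Grundy theorem, the Grundy value of a sum of independent games is the XOR of the component values.
Combined value = 4 XOR 0 XOR 3 = 7.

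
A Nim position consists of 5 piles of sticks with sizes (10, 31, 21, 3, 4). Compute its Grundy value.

7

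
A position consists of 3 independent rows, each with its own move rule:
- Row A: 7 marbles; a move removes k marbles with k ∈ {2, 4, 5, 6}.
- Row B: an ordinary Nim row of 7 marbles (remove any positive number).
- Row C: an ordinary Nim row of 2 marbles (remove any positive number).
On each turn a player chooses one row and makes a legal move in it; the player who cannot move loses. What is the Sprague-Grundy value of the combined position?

6

Grundy values for row A (subtraction set {2, 4, 5, 6}):
g(0) = mex{} = 0
g(1) = mex{} = 0
g(2) = mex{0} = 1
g(3) = mex{0} = 1
g(4) = mex{0,1} = 2
g(5) = mex{0,1} = 2
g(6) = mex{0,1,2} = 3
g(7) = mex{0,1,2} = 3
So g(7) = 3.
Row B is a plain Nim row of size 7, so its Grundy value is 7.
Row C is a plain Nim row of size 2, so its Grundy value is 2.
By the Sprague-Grundy theorem, the Grundy value of a sum of independent games is the XOR of the component values.
Combined value = 3 XOR 7 XOR 2 = 6.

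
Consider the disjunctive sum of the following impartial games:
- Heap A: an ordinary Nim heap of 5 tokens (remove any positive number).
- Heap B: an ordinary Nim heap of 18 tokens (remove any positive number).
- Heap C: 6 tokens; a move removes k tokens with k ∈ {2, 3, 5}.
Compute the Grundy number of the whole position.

Heap A is a plain Nim heap of size 5, so its Grundy value is 5.
Heap B is a plain Nim heap of size 18, so its Grundy value is 18.
Build the Grundy sequence for heap C with g(k) = mex{g(k−s) : s ∈ {2, 3, 5}, s ≤ k}:
k:     0  1  2  3  4  5  6
g(k):  0  0  1  1  2  2  3
So g(6) = 3.
By the Sprague-Grundy theorem, the Grundy value of a sum of independent games is the XOR of the component values.
Combined value = 5 XOR 18 XOR 3 = 20.

20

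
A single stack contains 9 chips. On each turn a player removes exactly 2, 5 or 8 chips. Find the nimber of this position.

Grundy values for subtraction set {2, 5, 8}:
g(0) = mex{} = 0
g(1) = mex{} = 0
g(2) = mex{0} = 1
g(3) = mex{0} = 1
g(4) = mex{1} = 0
g(5) = mex{0,1} = 2
g(6) = mex{0} = 1
g(7) = mex{1,2} = 0
g(8) = mex{0,1} = 2
g(9) = mex{0} = 1
So g(9) = 1.

1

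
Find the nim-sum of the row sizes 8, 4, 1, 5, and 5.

Bitwise XOR of the heap sizes:
  1000  (8)
  0100  (4)
  0001  (1)
  0101  (5)
  0101  (5)
  ----
  1101  (13)

13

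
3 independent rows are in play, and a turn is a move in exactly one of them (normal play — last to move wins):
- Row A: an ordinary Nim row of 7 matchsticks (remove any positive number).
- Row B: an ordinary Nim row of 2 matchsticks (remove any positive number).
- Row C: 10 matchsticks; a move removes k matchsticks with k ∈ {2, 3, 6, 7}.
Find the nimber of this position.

5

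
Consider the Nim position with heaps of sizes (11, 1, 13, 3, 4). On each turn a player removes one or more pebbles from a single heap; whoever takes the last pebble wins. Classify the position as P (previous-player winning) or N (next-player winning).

P-position

Nim-sum: 11 XOR 1 XOR 13 XOR 3 XOR 4 = 0.
The nim-sum is 0, so this is a P-position: the player to move is in a losing position under optimal play.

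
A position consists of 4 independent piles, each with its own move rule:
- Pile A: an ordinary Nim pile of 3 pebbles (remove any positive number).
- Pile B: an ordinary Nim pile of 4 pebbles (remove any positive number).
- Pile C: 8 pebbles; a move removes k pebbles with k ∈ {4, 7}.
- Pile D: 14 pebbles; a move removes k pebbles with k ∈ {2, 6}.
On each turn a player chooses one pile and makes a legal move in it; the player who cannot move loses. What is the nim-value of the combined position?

4

Pile A is a plain Nim pile of size 3, so its Grundy value is 3.
Pile B is a plain Nim pile of size 4, so its Grundy value is 4.
Grundy values for pile C (subtraction set {4, 7}):
g(0) = mex{} = 0
g(1) = mex{} = 0
g(2) = mex{} = 0
g(3) = mex{} = 0
g(4) = mex{0} = 1
g(5) = mex{0} = 1
g(6) = mex{0} = 1
g(7) = mex{0} = 1
g(8) = mex{0,1} = 2
So g(8) = 2.
Build the Grundy sequence for pile D with g(k) = mex{g(k−s) : s ∈ {2, 6}, s ≤ k}:
k:     0  1  2  3  4  5  6  7  8  9 10 11 12 13 14
g(k):  0  0  1  1  0  0  1  1  0  0  1  1  0  0  1
So g(14) = 1.
The value of a disjunctive sum is the nim-sum of the parts.
Combined value = 3 XOR 4 XOR 2 XOR 1 = 4.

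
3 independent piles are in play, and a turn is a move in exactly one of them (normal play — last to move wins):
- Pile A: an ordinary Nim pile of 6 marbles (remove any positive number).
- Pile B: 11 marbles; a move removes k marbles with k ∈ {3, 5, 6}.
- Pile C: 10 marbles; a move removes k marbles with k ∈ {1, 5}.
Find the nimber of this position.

Pile A is a plain Nim pile of size 6, so its Grundy value is 6.
Build the Grundy sequence for pile B with g(k) = mex{g(k−s) : s ∈ {3, 5, 6}, s ≤ k}:
g(0) = mex{} = 0
g(1) = mex{} = 0
g(2) = mex{} = 0
g(3) = mex{0} = 1
g(4) = mex{0} = 1
g(5) = mex{0} = 1
g(6) = mex{0,1} = 2
g(7) = mex{0,1} = 2
g(8) = mex{0,1} = 2
g(9) = mex{1,2} = 0
g(10) = mex{1,2} = 0
g(11) = mex{1,2} = 0
So g(11) = 0.
Grundy values for pile C (subtraction set {1, 5}):
k:     0  1  2  3  4  5  6  7  8  9 10
g(k):  0  1  0  1  0  1  0  1  0  1  0
So g(10) = 0.
The value of a disjunctive sum is the nim-sum of the parts.
Combined value = 6 XOR 0 XOR 0 = 6.

6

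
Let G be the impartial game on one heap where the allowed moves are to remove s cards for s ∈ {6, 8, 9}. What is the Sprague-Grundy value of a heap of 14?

2

Grundy values for subtraction set {6, 8, 9}:
k:     0  1  2  3  4  5  6  7  8  9 10 11 12 13 14
g(k):  0  0  0  0  0  0  1  1  1  1  1  1  2  2  2
So g(14) = 2.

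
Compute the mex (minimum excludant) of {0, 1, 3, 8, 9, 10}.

The values 0, 1 are all present; 2 is the first non-negative integer missing from the set.

2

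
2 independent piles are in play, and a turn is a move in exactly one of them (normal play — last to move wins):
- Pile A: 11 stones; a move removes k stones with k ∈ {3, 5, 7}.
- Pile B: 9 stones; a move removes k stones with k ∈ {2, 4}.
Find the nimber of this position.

1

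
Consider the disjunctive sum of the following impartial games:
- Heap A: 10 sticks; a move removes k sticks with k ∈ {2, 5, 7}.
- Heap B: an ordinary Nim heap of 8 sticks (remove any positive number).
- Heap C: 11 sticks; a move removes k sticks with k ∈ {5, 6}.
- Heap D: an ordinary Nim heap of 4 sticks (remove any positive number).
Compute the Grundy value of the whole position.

Build the Grundy sequence for heap A with g(k) = mex{g(k−s) : s ∈ {2, 5, 7}, s ≤ k}:
g(0) = mex{} = 0
g(1) = mex{} = 0
g(2) = mex{0} = 1
g(3) = mex{0} = 1
g(4) = mex{1} = 0
g(5) = mex{0,1} = 2
g(6) = mex{0} = 1
g(7) = mex{0,1,2} = 3
g(8) = mex{0,1} = 2
g(9) = mex{0,1,3} = 2
g(10) = mex{1,2} = 0
So g(10) = 0.
Heap B is a plain Nim heap of size 8, so its Grundy value is 8.
For heap C, compute g(0), g(1), … with moves {5, 6}:
g(0) = mex{} = 0
g(1) = mex{} = 0
g(2) = mex{} = 0
g(3) = mex{} = 0
g(4) = mex{} = 0
g(5) = mex{0} = 1
g(6) = mex{0} = 1
g(7) = mex{0} = 1
g(8) = mex{0} = 1
g(9) = mex{0} = 1
g(10) = mex{0,1} = 2
g(11) = mex{1} = 0
So g(11) = 0.
Heap D is a plain Nim heap of size 4, so its Grundy value is 4.
By the Sprague-Grundy theorem, the Grundy value of a sum of independent games is the XOR of the component values.
Combined value = 0 ⊕ 8 ⊕ 0 ⊕ 4 = 12.

12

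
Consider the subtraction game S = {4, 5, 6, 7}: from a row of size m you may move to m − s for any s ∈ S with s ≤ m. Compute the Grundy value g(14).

Build the Grundy sequence with g(k) = mex{g(k−s) : s ∈ {4, 5, 6, 7}, s ≤ k}:
g(0) = mex{} = 0
g(1) = mex{} = 0
g(2) = mex{} = 0
g(3) = mex{} = 0
g(4) = mex{0} = 1
g(5) = mex{0} = 1
g(6) = mex{0} = 1
g(7) = mex{0} = 1
g(8) = mex{0,1} = 2
g(9) = mex{0,1} = 2
g(10) = mex{0,1} = 2
g(11) = mex{1} = 0
g(12) = mex{1,2} = 0
g(13) = mex{1,2} = 0
g(14) = mex{1,2} = 0
So g(14) = 0.

0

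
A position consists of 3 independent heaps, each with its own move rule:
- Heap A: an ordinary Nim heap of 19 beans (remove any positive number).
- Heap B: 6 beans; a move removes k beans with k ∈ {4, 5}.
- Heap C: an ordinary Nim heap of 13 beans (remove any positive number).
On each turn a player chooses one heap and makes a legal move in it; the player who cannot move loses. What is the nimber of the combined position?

Heap A is a plain Nim heap of size 19, so its Grundy value is 19.
For heap B, compute g(0), g(1), … with moves {4, 5}:
k:     0  1  2  3  4  5  6
g(k):  0  0  0  0  1  1  1
So g(6) = 1.
Heap C is a plain Nim heap of size 13, so its Grundy value is 13.
By the Sprague-Grundy theorem, the Grundy value of a sum of independent games is the XOR of the component values.
Combined value = 19 ⊕ 1 ⊕ 13 = 31.

31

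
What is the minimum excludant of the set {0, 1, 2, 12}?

3

The values 0, 1, 2 are all present; 3 is the first non-negative integer missing from the set.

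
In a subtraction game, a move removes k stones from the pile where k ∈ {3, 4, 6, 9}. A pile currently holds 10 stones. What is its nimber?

Grundy values for subtraction set {3, 4, 6, 9}:
g(0) = mex{} = 0
g(1) = mex{} = 0
g(2) = mex{} = 0
g(3) = mex{0} = 1
g(4) = mex{0} = 1
g(5) = mex{0} = 1
g(6) = mex{0,1} = 2
g(7) = mex{0,1} = 2
g(8) = mex{0,1} = 2
g(9) = mex{0,1,2} = 3
g(10) = mex{0,1,2} = 3
So g(10) = 3.

3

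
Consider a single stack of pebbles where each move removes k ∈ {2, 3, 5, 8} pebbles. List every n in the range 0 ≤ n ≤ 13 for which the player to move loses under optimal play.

0, 1, 7, 11

Grundy values for subtraction set {2, 3, 5, 8}:
g(0) = mex{} = 0
g(1) = mex{} = 0
g(2) = mex{0} = 1
g(3) = mex{0} = 1
g(4) = mex{0,1} = 2
g(5) = mex{0,1} = 2
g(6) = mex{0,1,2} = 3
g(7) = mex{1,2} = 0
g(8) = mex{0,1,2,3} = 4
g(9) = mex{0,2,3} = 1
g(10) = mex{0,1,2,4} = 3
g(11) = mex{1,3,4} = 0
g(12) = mex{0,1,2,3} = 4
g(13) = mex{0,2,3,4} = 1
The P-positions (g = 0) in 0..13 are 0, 1, 7, 11.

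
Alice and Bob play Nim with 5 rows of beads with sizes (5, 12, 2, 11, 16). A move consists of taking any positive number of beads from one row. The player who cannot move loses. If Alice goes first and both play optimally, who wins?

In binary:
  00101  (5)
  01100  (12)
  00010  (2)
  01011  (11)
  10000  (16)
  -----
  10000  (16)
The nim-sum is 16 ≠ 0, so this is an N-position: the player to move can win; Alice has a winning move.

Alice wins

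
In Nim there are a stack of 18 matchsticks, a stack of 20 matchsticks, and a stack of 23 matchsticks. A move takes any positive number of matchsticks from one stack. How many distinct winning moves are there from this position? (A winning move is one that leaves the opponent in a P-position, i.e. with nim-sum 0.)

3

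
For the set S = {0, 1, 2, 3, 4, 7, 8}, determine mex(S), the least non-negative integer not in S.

5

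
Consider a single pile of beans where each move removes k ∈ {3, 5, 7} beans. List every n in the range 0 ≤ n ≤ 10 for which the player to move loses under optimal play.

Compute g(0), g(1), … for moves {3, 5, 7}:
k:     0  1  2  3  4  5  6  7  8  9 10
g(k):  0  0  0  1  1  1  2  2  2  3  0
The P-positions (g = 0) in 0..10 are 0, 1, 2, 10.

0, 1, 2, 10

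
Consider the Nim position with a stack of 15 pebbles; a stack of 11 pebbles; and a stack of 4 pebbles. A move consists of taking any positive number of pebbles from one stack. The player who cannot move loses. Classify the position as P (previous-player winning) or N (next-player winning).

In binary:
  1111  (15)
  1011  (11)
  0100  (4)
  ----
  0000  (0)
The nim-sum is 0, so this is a P-position: the player to move is in a losing position under optimal play.

P-position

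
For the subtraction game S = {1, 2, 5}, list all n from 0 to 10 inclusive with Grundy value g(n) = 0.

0, 3, 6, 9

Grundy values for subtraction set {1, 2, 5}:
g(0) = mex{} = 0
g(1) = mex{0} = 1
g(2) = mex{0,1} = 2
g(3) = mex{1,2} = 0
g(4) = mex{0,2} = 1
g(5) = mex{0,1} = 2
g(6) = mex{1,2} = 0
g(7) = mex{0,2} = 1
g(8) = mex{0,1} = 2
g(9) = mex{1,2} = 0
g(10) = mex{0,2} = 1
The P-positions (g = 0) in 0..10 are 0, 3, 6, 9.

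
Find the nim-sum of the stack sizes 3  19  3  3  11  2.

25

Compute the nim-sum pairwise:
3 ^ 19 = 16
16 ^ 3 = 19
19 ^ 3 = 16
16 ^ 11 = 27
27 ^ 2 = 25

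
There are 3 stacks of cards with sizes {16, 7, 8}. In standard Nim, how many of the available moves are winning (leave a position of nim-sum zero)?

1

Nim-sum: 16 ⊕ 7 ⊕ 8 = 31.
The overall nim-sum is X = 31. A stack of size p has a winning move iff p XOR X < p (reduce it to p XOR X).
  16: 16 XOR 31 = 15 < 16 — winning move (to 15).
  7: 7 XOR 31 = 24 ≥ 7 — no move.
  8: 8 XOR 31 = 23 ≥ 8 — no move.
That gives 1 winning move.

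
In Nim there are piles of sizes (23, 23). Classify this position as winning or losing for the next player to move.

Write each in binary and XOR column by column:
  10111  (23)
  10111  (23)
  -----
  00000  (0)
The nim-sum is 0, so this is a P-position: the player to move is in a losing position under optimal play.

Losing position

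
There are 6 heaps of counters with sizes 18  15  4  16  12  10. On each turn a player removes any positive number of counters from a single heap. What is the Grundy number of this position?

In binary:
  10010  (18)
  01111  (15)
  00100  (4)
  10000  (16)
  01100  (12)
  01010  (10)
  -----
  01111  (15)

15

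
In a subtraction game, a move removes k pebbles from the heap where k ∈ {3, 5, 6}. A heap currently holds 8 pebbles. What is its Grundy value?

2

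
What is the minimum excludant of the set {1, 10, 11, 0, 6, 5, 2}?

3

The values 0, 1, 2 are all present; 3 is the first non-negative integer missing from the set.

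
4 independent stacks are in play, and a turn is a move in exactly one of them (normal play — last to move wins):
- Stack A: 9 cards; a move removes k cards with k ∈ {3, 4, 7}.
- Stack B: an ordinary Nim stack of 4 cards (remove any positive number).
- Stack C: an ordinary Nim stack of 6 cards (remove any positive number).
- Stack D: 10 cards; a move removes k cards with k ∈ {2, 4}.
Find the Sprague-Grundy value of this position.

3

Grundy values for stack A (subtraction set {3, 4, 7}):
g(0) = mex{} = 0
g(1) = mex{} = 0
g(2) = mex{} = 0
g(3) = mex{0} = 1
g(4) = mex{0} = 1
g(5) = mex{0} = 1
g(6) = mex{0,1} = 2
g(7) = mex{0,1} = 2
g(8) = mex{0,1} = 2
g(9) = mex{0,1,2} = 3
So g(9) = 3.
Stack B is a plain Nim stack of size 4, so its Grundy value is 4.
Stack C is a plain Nim stack of size 6, so its Grundy value is 6.
For stack D, compute g(0), g(1), … with moves {2, 4}:
g(0) = mex{} = 0
g(1) = mex{} = 0
g(2) = mex{0} = 1
g(3) = mex{0} = 1
g(4) = mex{0,1} = 2
g(5) = mex{0,1} = 2
g(6) = mex{1,2} = 0
g(7) = mex{1,2} = 0
g(8) = mex{0,2} = 1
g(9) = mex{0,2} = 1
g(10) = mex{0,1} = 2
So g(10) = 2.
The value of a disjunctive sum is the nim-sum of the parts.
Combined value = 3 ⊕ 4 ⊕ 6 ⊕ 2 = 3.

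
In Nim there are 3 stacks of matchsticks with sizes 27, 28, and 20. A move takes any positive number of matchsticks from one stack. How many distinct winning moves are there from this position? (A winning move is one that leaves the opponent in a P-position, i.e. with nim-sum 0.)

In binary:
  11011  (27)
  11100  (28)
  10100  (20)
  -----
  10011  (19)
The overall nim-sum is X = 19. A stack of size p has a winning move iff p XOR X < p (reduce it to p XOR X).
  27: 27 XOR 19 = 8 < 27 — winning move (to 8).
  28: 28 XOR 19 = 15 < 28 — winning move (to 15).
  20: 20 XOR 19 = 7 < 20 — winning move (to 7).
That gives 3 winning moves.

3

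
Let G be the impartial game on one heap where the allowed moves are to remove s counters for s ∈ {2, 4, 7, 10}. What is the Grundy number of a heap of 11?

Compute g(0), g(1), … for moves {2, 4, 7, 10}:
k:     0  1  2  3  4  5  6  7  8  9 10 11
g(k):  0  0  1  1  2  2  0  3  1  0  2  1
So g(11) = 1.

1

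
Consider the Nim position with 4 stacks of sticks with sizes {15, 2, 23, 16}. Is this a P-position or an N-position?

N-position

Write each in binary and XOR column by column:
  01111  (15)
  00010  (2)
  10111  (23)
  10000  (16)
  -----
  01010  (10)
The nim-sum is 10 ≠ 0, so this is an N-position: the player to move can win.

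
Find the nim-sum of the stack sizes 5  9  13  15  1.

15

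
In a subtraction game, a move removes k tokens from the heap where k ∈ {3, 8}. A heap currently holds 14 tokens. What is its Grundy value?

Build the Grundy sequence with g(k) = mex{g(k−s) : s ∈ {3, 8}, s ≤ k}:
g(0) = mex{} = 0
g(1) = mex{} = 0
g(2) = mex{} = 0
g(3) = mex{0} = 1
g(4) = mex{0} = 1
g(5) = mex{0} = 1
g(6) = mex{1} = 0
g(7) = mex{1} = 0
g(8) = mex{0,1} = 2
g(9) = mex{0} = 1
g(10) = mex{0} = 1
g(11) = mex{1,2} = 0
g(12) = mex{1} = 0
g(13) = mex{1} = 0
g(14) = mex{0} = 1
So g(14) = 1.

1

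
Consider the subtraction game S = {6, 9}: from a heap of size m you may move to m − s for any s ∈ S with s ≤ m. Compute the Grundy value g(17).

0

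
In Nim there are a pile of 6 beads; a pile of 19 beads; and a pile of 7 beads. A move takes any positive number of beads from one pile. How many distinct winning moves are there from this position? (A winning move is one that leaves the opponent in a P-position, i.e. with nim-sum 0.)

1

Compute the nim-sum pairwise:
6 ⊕ 19 = 21
21 ⊕ 7 = 18
The overall nim-sum is X = 18. A pile of size p has a winning move iff p XOR X < p (reduce it to p XOR X).
  6: 6 XOR 18 = 20 ≥ 6 — no move.
  19: 19 XOR 18 = 1 < 19 — winning move (to 1).
  7: 7 XOR 18 = 21 ≥ 7 — no move.
That gives 1 winning move.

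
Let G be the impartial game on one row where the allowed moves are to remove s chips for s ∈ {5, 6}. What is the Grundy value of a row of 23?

0

Grundy values for subtraction set {5, 6}:
k:     0  1  2  3  4  5  6  7  8  9 10 11 12 13 14 15 16 17 18 19 20 21 22 23
g(k):  0  0  0  0  0  1  1  1  1  1  2  0  0  0  0  0  1  1  1  1  1  2  0  0
So g(23) = 0.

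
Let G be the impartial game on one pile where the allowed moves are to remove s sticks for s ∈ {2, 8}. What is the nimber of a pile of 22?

1

Build the Grundy sequence with g(k) = mex{g(k−s) : s ∈ {2, 8}, s ≤ k}:
k:     0  1  2  3  4  5  6  7  8  9 10 11 12 13 14 15 16 17 18 19 20 21 22
g(k):  0  0  1  1  0  0  1  1  2  2  0  0  1  1  0  0  1  1  2  2  0  0  1
So g(22) = 1.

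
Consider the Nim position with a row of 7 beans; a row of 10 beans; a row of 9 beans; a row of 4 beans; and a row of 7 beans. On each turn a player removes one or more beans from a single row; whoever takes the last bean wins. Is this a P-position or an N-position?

N-position

Write each in binary and XOR column by column:
  0111  (7)
  1010  (10)
  1001  (9)
  0100  (4)
  0111  (7)
  ----
  0111  (7)
The nim-sum is 7 ≠ 0, so this is an N-position: the player to move can win.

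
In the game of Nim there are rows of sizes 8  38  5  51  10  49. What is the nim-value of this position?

35

In binary:
  001000  (8)
  100110  (38)
  000101  (5)
  110011  (51)
  001010  (10)
  110001  (49)
  ------
  100011  (35)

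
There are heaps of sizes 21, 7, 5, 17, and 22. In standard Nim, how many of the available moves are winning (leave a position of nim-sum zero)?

3

Write each in binary and XOR column by column:
  10101  (21)
  00111  (7)
  00101  (5)
  10001  (17)
  10110  (22)
  -----
  10000  (16)
The overall nim-sum is X = 16. A heap of size p has a winning move iff p XOR X < p (reduce it to p XOR X).
  21: 21 XOR 16 = 5 < 21 — winning move (to 5).
  7: 7 XOR 16 = 23 ≥ 7 — no move.
  5: 5 XOR 16 = 21 ≥ 5 — no move.
  17: 17 XOR 16 = 1 < 17 — winning move (to 1).
  22: 22 XOR 16 = 6 < 22 — winning move (to 6).
That gives 3 winning moves.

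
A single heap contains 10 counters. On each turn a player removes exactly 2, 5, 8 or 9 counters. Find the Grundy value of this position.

3

Build the Grundy sequence with g(k) = mex{g(k−s) : s ∈ {2, 5, 8, 9}, s ≤ k}:
k:     0  1  2  3  4  5  6  7  8  9 10
g(k):  0  0  1  1  0  2  1  0  2  1  3
So g(10) = 3.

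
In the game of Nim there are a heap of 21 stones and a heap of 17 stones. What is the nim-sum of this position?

4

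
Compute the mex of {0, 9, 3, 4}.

0 is in the set but 1 is not, so the mex is 1.

1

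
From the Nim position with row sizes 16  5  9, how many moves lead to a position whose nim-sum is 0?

Bitwise XOR of the heap sizes:
  10000  (16)
  00101  (5)
  01001  (9)
  -----
  11100  (28)
The overall nim-sum is X = 28. A row of size p has a winning move iff p XOR X < p (reduce it to p XOR X).
  16: 16 XOR 28 = 12 < 16 — winning move (to 12).
  5: 5 XOR 28 = 25 ≥ 5 — no move.
  9: 9 XOR 28 = 21 ≥ 9 — no move.
That gives 1 winning move.

1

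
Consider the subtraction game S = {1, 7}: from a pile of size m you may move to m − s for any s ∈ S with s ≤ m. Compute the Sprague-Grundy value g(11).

1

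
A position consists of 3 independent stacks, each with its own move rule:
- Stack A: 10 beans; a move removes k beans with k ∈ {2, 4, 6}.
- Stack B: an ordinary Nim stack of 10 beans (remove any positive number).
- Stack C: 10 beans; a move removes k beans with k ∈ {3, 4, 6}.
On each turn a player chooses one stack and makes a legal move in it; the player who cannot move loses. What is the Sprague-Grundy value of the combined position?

11

For stack A, compute g(0), g(1), … with moves {2, 4, 6}:
k:     0  1  2  3  4  5  6  7  8  9 10
g(k):  0  0  1  1  2  2  3  3  0  0  1
So g(10) = 1.
Stack B is a plain Nim stack of size 10, so its Grundy value is 10.
For stack C, compute g(0), g(1), … with moves {3, 4, 6}:
k:     0  1  2  3  4  5  6  7  8  9 10
g(k):  0  0  0  1  1  1  2  2  2  0  0
So g(10) = 0.
The value of a disjunctive sum is the nim-sum of the parts.
Combined value = 1 ⊕ 10 ⊕ 0 = 11.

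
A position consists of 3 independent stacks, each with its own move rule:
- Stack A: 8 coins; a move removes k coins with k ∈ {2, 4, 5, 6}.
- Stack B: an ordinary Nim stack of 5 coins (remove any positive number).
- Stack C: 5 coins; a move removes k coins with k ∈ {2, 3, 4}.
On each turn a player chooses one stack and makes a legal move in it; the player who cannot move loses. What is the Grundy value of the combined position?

7

Build the Grundy sequence for stack A with g(k) = mex{g(k−s) : s ∈ {2, 4, 5, 6}, s ≤ k}:
g(0) = mex{} = 0
g(1) = mex{} = 0
g(2) = mex{0} = 1
g(3) = mex{0} = 1
g(4) = mex{0,1} = 2
g(5) = mex{0,1} = 2
g(6) = mex{0,1,2} = 3
g(7) = mex{0,1,2} = 3
g(8) = mex{1,2,3} = 0
So g(8) = 0.
Stack B is a plain Nim stack of size 5, so its Grundy value is 5.
Build the Grundy sequence for stack C with g(k) = mex{g(k−s) : s ∈ {2, 3, 4}, s ≤ k}:
k:     0  1  2  3  4  5
g(k):  0  0  1  1  2  2
So g(5) = 2.
The value of a disjunctive sum is the nim-sum of the parts.
Combined value = 0 XOR 5 XOR 2 = 7.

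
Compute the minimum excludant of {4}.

0

0 is not in the set, so the mex is 0.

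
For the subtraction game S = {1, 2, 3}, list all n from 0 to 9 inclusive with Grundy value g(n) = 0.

0, 4, 8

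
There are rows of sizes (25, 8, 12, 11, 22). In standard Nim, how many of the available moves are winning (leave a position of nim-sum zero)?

0

Compute the nim-sum pairwise:
25 ^ 8 = 17
17 ^ 12 = 29
29 ^ 11 = 22
22 ^ 22 = 0
The nim-sum is already 0, so every move leaves a nonzero nim-sum — there are no winning moves.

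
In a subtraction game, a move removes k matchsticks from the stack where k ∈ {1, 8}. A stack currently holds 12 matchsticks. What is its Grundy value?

1

Grundy values for subtraction set {1, 8}:
k:     0  1  2  3  4  5  6  7  8  9 10 11 12
g(k):  0  1  0  1  0  1  0  1  2  0  1  0  1
So g(12) = 1.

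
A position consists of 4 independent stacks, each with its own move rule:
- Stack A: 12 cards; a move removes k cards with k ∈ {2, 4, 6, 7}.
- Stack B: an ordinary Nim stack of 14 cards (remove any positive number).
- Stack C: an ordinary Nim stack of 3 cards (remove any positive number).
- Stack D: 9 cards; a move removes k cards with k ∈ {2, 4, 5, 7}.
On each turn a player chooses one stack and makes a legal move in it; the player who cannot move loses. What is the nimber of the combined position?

Build the Grundy sequence for stack A with g(k) = mex{g(k−s) : s ∈ {2, 4, 6, 7}, s ≤ k}:
g(0) = mex{} = 0
g(1) = mex{} = 0
g(2) = mex{0} = 1
g(3) = mex{0} = 1
g(4) = mex{0,1} = 2
g(5) = mex{0,1} = 2
g(6) = mex{0,1,2} = 3
g(7) = mex{0,1,2} = 3
g(8) = mex{0,1,2,3} = 4
g(9) = mex{1,2,3} = 0
g(10) = mex{1,2,3,4} = 0
g(11) = mex{0,2,3} = 1
g(12) = mex{0,2,3,4} = 1
So g(12) = 1.
Stack B is a plain Nim stack of size 14, so its Grundy value is 14.
Stack C is a plain Nim stack of size 3, so its Grundy value is 3.
For stack D, compute g(0), g(1), … with moves {2, 4, 5, 7}:
g(0) = mex{} = 0
g(1) = mex{} = 0
g(2) = mex{0} = 1
g(3) = mex{0} = 1
g(4) = mex{0,1} = 2
g(5) = mex{0,1} = 2
g(6) = mex{0,1,2} = 3
g(7) = mex{0,1,2} = 3
g(8) = mex{0,1,2,3} = 4
g(9) = mex{1,2,3} = 0
So g(9) = 0.
The value of a disjunctive sum is the nim-sum of the parts.
Combined value = 1 XOR 14 XOR 3 XOR 0 = 12.

12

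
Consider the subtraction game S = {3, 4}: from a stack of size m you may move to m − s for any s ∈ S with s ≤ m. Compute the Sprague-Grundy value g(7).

0

Build the Grundy sequence with g(k) = mex{g(k−s) : s ∈ {3, 4}, s ≤ k}:
g(0) = mex{} = 0
g(1) = mex{} = 0
g(2) = mex{} = 0
g(3) = mex{0} = 1
g(4) = mex{0} = 1
g(5) = mex{0} = 1
g(6) = mex{0,1} = 2
g(7) = mex{1} = 0
So g(7) = 0.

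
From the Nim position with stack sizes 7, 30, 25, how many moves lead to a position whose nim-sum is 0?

0

Bitwise XOR of the heap sizes:
  00111  (7)
  11110  (30)
  11001  (25)
  -----
  00000  (0)
The nim-sum is already 0, so every move leaves a nonzero nim-sum — there are no winning moves.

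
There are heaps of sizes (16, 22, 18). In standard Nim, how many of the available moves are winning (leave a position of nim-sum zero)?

Compute the nim-sum pairwise:
16 XOR 22 = 6
6 XOR 18 = 20
The overall nim-sum is X = 20. A heap of size p has a winning move iff p XOR X < p (reduce it to p XOR X).
  16: 16 XOR 20 = 4 < 16 — winning move (to 4).
  22: 22 XOR 20 = 2 < 22 — winning move (to 2).
  18: 18 XOR 20 = 6 < 18 — winning move (to 6).
That gives 3 winning moves.

3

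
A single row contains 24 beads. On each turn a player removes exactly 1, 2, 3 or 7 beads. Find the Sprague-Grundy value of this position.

Grundy values for subtraction set {1, 2, 3, 7}:
k:     0  1  2  3  4  5  6  7  8  9 10 11 12 13 14 15 16 17 18 19 20 21 22 23 24
g(k):  0  1  2  3  0  1  2  3  0  1  2  3  0  1  2  3  0  1  2  3  0  1  2  3  0
So g(24) = 0.

0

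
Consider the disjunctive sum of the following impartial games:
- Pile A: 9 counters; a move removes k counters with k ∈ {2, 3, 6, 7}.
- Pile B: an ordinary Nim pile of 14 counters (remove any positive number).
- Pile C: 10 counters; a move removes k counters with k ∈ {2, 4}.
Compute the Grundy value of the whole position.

12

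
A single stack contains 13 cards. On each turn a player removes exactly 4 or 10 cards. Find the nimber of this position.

1

Grundy values for subtraction set {4, 10}:
k:     0  1  2  3  4  5  6  7  8  9 10 11 12 13
g(k):  0  0  0  0  1  1  1  1  0  0  2  2  1  1
So g(13) = 1.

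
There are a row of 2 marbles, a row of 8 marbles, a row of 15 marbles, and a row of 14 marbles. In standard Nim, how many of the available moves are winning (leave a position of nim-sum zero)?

3

Nim-sum: 2 ⊕ 8 ⊕ 15 ⊕ 14 = 11.
The overall nim-sum is X = 11. A row of size p has a winning move iff p XOR X < p (reduce it to p XOR X).
  2: 2 XOR 11 = 9 ≥ 2 — no move.
  8: 8 XOR 11 = 3 < 8 — winning move (to 3).
  15: 15 XOR 11 = 4 < 15 — winning move (to 4).
  14: 14 XOR 11 = 5 < 14 — winning move (to 5).
That gives 3 winning moves.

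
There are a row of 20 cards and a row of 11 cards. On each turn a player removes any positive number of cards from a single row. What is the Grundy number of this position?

Compute the nim-sum pairwise:
20 ^ 11 = 31

31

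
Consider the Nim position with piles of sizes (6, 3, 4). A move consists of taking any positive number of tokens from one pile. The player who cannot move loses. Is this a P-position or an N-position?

Compute the nim-sum pairwise:
6 XOR 3 = 5
5 XOR 4 = 1
The nim-sum is 1 ≠ 0, so this is an N-position: the player to move can win.

N-position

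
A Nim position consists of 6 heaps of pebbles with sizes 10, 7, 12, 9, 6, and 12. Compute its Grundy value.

Bitwise XOR of the heap sizes:
  1010  (10)
  0111  (7)
  1100  (12)
  1001  (9)
  0110  (6)
  1100  (12)
  ----
  0010  (2)

2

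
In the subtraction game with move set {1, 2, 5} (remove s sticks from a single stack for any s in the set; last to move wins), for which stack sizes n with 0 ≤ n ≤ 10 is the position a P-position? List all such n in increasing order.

0, 3, 6, 9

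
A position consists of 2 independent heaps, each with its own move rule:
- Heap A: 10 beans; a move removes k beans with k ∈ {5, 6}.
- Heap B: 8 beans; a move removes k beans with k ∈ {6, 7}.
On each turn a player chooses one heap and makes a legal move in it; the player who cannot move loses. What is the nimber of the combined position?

Grundy values for heap A (subtraction set {5, 6}):
k:     0  1  2  3  4  5  6  7  8  9 10
g(k):  0  0  0  0  0  1  1  1  1  1  2
So g(10) = 2.
Grundy values for heap B (subtraction set {6, 7}):
g(0) = mex{} = 0
g(1) = mex{} = 0
g(2) = mex{} = 0
g(3) = mex{} = 0
g(4) = mex{} = 0
g(5) = mex{} = 0
g(6) = mex{0} = 1
g(7) = mex{0} = 1
g(8) = mex{0} = 1
So g(8) = 1.
By the Sprague-Grundy theorem, the Grundy value of a sum of independent games is the XOR of the component values.
Combined value = 2 XOR 1 = 3.

3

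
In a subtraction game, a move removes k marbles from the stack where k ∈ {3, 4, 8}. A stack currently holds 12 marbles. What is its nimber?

0

Grundy values for subtraction set {3, 4, 8}:
g(0) = mex{} = 0
g(1) = mex{} = 0
g(2) = mex{} = 0
g(3) = mex{0} = 1
g(4) = mex{0} = 1
g(5) = mex{0} = 1
g(6) = mex{0,1} = 2
g(7) = mex{1} = 0
g(8) = mex{0,1} = 2
g(9) = mex{0,1,2} = 3
g(10) = mex{0,2} = 1
g(11) = mex{0,1,2} = 3
g(12) = mex{1,2,3} = 0
So g(12) = 0.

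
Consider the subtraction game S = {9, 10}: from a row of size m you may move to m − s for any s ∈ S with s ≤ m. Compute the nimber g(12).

1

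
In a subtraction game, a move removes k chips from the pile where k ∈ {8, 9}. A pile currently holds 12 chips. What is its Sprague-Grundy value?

1

Grundy values for subtraction set {8, 9}:
k:     0  1  2  3  4  5  6  7  8  9 10 11 12
g(k):  0  0  0  0  0  0  0  0  1  1  1  1  1
So g(12) = 1.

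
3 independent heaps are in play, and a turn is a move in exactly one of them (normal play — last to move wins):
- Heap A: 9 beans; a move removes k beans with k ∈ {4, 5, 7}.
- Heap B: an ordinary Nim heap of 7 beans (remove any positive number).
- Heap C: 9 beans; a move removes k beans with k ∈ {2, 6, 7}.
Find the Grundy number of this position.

5

For heap A, compute g(0), g(1), … with moves {4, 5, 7}:
k:     0  1  2  3  4  5  6  7  8  9
g(k):  0  0  0  0  1  1  1  1  2  2
So g(9) = 2.
Heap B is a plain Nim heap of size 7, so its Grundy value is 7.
Build the Grundy sequence for heap C with g(k) = mex{g(k−s) : s ∈ {2, 6, 7}, s ≤ k}:
g(0) = mex{} = 0
g(1) = mex{} = 0
g(2) = mex{0} = 1
g(3) = mex{0} = 1
g(4) = mex{1} = 0
g(5) = mex{1} = 0
g(6) = mex{0} = 1
g(7) = mex{0} = 1
g(8) = mex{0,1} = 2
g(9) = mex{1} = 0
So g(9) = 0.
By the Sprague-Grundy theorem, the Grundy value of a sum of independent games is the XOR of the component values.
Combined value = 2 XOR 7 XOR 0 = 5.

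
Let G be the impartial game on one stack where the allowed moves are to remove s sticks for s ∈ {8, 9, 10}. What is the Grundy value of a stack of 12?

1

Compute g(0), g(1), … for moves {8, 9, 10}:
g(0) = mex{} = 0
g(1) = mex{} = 0
g(2) = mex{} = 0
g(3) = mex{} = 0
g(4) = mex{} = 0
g(5) = mex{} = 0
g(6) = mex{} = 0
g(7) = mex{} = 0
g(8) = mex{0} = 1
g(9) = mex{0} = 1
g(10) = mex{0} = 1
g(11) = mex{0} = 1
g(12) = mex{0} = 1
So g(12) = 1.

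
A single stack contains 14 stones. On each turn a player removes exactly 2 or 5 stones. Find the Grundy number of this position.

0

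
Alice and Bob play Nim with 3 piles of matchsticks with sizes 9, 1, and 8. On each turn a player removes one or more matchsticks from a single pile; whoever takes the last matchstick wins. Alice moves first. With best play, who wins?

Write each in binary and XOR column by column:
  1001  (9)
  0001  (1)
  1000  (8)
  ----
  0000  (0)
The nim-sum is 0, so this is a P-position: the player to move is in a losing position under optimal play; Alice is about to move from it and so loses — Bob wins.

Bob wins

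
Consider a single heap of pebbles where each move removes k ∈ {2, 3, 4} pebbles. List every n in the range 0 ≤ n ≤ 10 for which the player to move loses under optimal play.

Grundy values for subtraction set {2, 3, 4}:
g(0) = mex{} = 0
g(1) = mex{} = 0
g(2) = mex{0} = 1
g(3) = mex{0} = 1
g(4) = mex{0,1} = 2
g(5) = mex{0,1} = 2
g(6) = mex{1,2} = 0
g(7) = mex{1,2} = 0
g(8) = mex{0,2} = 1
g(9) = mex{0,2} = 1
g(10) = mex{0,1} = 2
The P-positions (g = 0) in 0..10 are 0, 1, 6, 7.

0, 1, 6, 7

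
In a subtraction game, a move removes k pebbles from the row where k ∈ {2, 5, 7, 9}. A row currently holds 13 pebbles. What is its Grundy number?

4

Build the Grundy sequence with g(k) = mex{g(k−s) : s ∈ {2, 5, 7, 9}, s ≤ k}:
g(0) = mex{} = 0
g(1) = mex{} = 0
g(2) = mex{0} = 1
g(3) = mex{0} = 1
g(4) = mex{1} = 0
g(5) = mex{0,1} = 2
g(6) = mex{0} = 1
g(7) = mex{0,1,2} = 3
g(8) = mex{0,1} = 2
g(9) = mex{0,1,3} = 2
g(10) = mex{0,1,2} = 3
g(11) = mex{0,1,2} = 3
g(12) = mex{1,2,3} = 0
g(13) = mex{0,1,2,3} = 4
So g(13) = 4.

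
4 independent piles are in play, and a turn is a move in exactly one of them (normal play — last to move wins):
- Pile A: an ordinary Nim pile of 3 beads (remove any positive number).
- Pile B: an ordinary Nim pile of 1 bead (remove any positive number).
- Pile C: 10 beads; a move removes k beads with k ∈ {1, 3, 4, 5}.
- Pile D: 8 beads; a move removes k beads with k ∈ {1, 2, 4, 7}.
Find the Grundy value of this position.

0

Pile A is a plain Nim pile of size 3, so its Grundy value is 3.
Pile B is a plain Nim pile of size 1, so its Grundy value is 1.
Build the Grundy sequence for pile C with g(k) = mex{g(k−s) : s ∈ {1, 3, 4, 5}, s ≤ k}:
g(0) = mex{} = 0
g(1) = mex{0} = 1
g(2) = mex{1} = 0
g(3) = mex{0} = 1
g(4) = mex{0,1} = 2
g(5) = mex{0,1,2} = 3
g(6) = mex{0,1,3} = 2
g(7) = mex{0,1,2} = 3
g(8) = mex{1,2,3} = 0
g(9) = mex{0,2,3} = 1
g(10) = mex{1,2,3} = 0
So g(10) = 0.
Grundy values for pile D (subtraction set {1, 2, 4, 7}):
k:     0  1  2  3  4  5  6  7  8
g(k):  0  1  2  0  1  2  0  1  2
So g(8) = 2.
By the Sprague-Grundy theorem, the Grundy value of a sum of independent games is the XOR of the component values.
Combined value = 3 XOR 1 XOR 0 XOR 2 = 0.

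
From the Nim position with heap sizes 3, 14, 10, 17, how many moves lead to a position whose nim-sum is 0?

Write each in binary and XOR column by column:
  00011  (3)
  01110  (14)
  01010  (10)
  10001  (17)
  -----
  10110  (22)
The overall nim-sum is X = 22. A heap of size p has a winning move iff p XOR X < p (reduce it to p XOR X).
  3: 3 XOR 22 = 21 ≥ 3 — no move.
  14: 14 XOR 22 = 24 ≥ 14 — no move.
  10: 10 XOR 22 = 28 ≥ 10 — no move.
  17: 17 XOR 22 = 7 < 17 — winning move (to 7).
That gives 1 winning move.

1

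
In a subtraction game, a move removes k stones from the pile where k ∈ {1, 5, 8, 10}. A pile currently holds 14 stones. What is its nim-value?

Compute g(0), g(1), … for moves {1, 5, 8, 10}:
k:     0  1  2  3  4  5  6  7  8  9 10 11 12 13 14
g(k):  0  1  0  1  0  1  0  1  2  3  2  3  2  0  1
So g(14) = 1.

1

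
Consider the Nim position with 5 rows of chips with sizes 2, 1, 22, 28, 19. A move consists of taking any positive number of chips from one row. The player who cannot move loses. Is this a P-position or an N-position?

Write each in binary and XOR column by column:
  00010  (2)
  00001  (1)
  10110  (22)
  11100  (28)
  10011  (19)
  -----
  11010  (26)
The nim-sum is 26 ≠ 0, so this is an N-position: the player to move can win.

N-position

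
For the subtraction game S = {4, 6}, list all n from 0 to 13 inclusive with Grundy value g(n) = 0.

0, 1, 2, 3, 10, 11, 12, 13

Build the Grundy sequence with g(k) = mex{g(k−s) : s ∈ {4, 6}, s ≤ k}:
k:     0  1  2  3  4  5  6  7  8  9 10 11 12 13
g(k):  0  0  0  0  1  1  1  1  2  2  0  0  0  0
The P-positions (g = 0) in 0..13 are 0, 1, 2, 3, 10, 11, 12, 13.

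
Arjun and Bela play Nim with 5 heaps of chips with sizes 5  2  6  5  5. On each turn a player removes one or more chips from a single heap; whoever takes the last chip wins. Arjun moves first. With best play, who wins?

Arjun wins

Compute the nim-sum pairwise:
5 XOR 2 = 7
7 XOR 6 = 1
1 XOR 5 = 4
4 XOR 5 = 1
The nim-sum is 1 ≠ 0, so this is an N-position: the player to move can win; Arjun has a winning move.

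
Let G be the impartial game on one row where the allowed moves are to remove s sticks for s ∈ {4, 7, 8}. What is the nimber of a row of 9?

2

Grundy values for subtraction set {4, 7, 8}:
g(0) = mex{} = 0
g(1) = mex{} = 0
g(2) = mex{} = 0
g(3) = mex{} = 0
g(4) = mex{0} = 1
g(5) = mex{0} = 1
g(6) = mex{0} = 1
g(7) = mex{0} = 1
g(8) = mex{0,1} = 2
g(9) = mex{0,1} = 2
So g(9) = 2.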